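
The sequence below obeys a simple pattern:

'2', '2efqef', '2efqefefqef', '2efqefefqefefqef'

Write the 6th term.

2efqefefqefefqefefqefefqef

The strings grow by a fixed suffix efqef each time.
From 2efqefefqefefqef, 2 further steps: 2efqefefqefefqef → 2efqefefqefefqefefqef → (answer).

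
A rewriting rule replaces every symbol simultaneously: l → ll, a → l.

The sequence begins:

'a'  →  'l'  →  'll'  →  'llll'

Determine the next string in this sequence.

llllllll

Apply φ to llll symbol by symbol: l→ll, l→ll, l→ll, l→ll; joined: ll ll ll ll.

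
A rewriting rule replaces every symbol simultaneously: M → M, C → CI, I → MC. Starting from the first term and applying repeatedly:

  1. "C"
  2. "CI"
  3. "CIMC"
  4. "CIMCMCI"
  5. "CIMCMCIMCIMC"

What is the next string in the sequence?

Rewriting each symbol of CIMCMCIMCIMC: C→CI, I→MC, M→M, C→CI, M→M, C→CI, I→MC, M→M, C→CI, I→MC, M→M, C→CI, which concatenates to CI MC M CI M CI MC M CI MC M CI.

CIMCMCIMCIMCMCIMCMCI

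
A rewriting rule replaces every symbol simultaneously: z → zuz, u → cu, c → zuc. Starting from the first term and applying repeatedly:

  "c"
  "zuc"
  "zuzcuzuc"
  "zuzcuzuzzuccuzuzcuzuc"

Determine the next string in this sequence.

zuzcuzuzzuccuzuzcuzuzzuzcuzuczuccuzuzcuzuzzuccuzuzcuzuc

φ(zuzcuzuzzuccuzuzcuzuc) expands symbol-by-symbol to zuz cu zuz zuc cu zuz cu zuz zuz cu zuc zuc cu zuz cu zuz zuc cu zuz cu zuc; joining the 21 pieces gives the next term.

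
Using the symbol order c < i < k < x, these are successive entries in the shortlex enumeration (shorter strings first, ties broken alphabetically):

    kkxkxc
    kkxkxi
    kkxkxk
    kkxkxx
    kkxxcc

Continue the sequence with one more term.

Treat kkxxcc as a base-4 numeral over the given alphabet and add one, carrying through any trailing x's.

kkxxci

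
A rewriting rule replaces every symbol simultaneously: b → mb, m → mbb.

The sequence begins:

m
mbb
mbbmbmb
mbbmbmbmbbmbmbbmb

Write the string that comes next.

Rewriting the 17 symbols of mbbmbmbmbbmbmbbmb one by one yields mbb mb mb mbb mb mbb mb mbb mb mb mbb mb mbb mb mb mbb mb; concatenated:

mbbmbmbmbbmbmbbmbmbbmbmbmbbmbmbbmbmbmbbmb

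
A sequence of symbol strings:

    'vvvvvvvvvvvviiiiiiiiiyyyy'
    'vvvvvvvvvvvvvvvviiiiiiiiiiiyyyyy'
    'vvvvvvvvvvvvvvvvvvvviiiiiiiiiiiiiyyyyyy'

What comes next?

The n-th term is 4n v's then 2n+3 i's then n+1 y's, where the shown terms are n = 3, 4, 5.
Setting n = 6 gives 24, 15, 7 characters in each block.

vvvvvvvvvvvvvvvvvvvvvvvviiiiiiiiiiiiiiiyyyyyyy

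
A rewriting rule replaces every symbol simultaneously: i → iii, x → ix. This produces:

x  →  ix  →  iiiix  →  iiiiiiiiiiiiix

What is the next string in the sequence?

iiiiiiiiiiiiiiiiiiiiiiiiiiiiiiiiiiiiiiiix

Replace each of the 14 characters of iiiiiiiiiiiiix in place — iii iii iii iii iii iii iii iii iii iii iii iii iii ix — and concatenate.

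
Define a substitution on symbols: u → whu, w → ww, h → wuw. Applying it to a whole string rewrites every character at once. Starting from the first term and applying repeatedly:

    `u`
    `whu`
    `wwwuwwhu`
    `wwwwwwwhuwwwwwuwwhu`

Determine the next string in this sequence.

wwwwwwwwwwwwwwwuwwhuwwwwwwwwwwwhuwwwwwuwwhu

Replace each of the 19 characters of wwwwwwwhuwwwwwuwwhu in place — ww ww ww ww ww ww ww wuw whu ww ww ww ww ww whu ww ww wuw whu — and concatenate.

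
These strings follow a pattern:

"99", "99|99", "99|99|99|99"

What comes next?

Each string is two copies of the previous one joined by '|'.
Doubling 99|99|99|99 with '|' between the halves:

99|99|99|99|99|99|99|99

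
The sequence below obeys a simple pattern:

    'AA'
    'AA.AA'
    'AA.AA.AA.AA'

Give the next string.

s(k+1) = s(k)·.·s(k) — each term doubles the last with '.' between the halves.
Doubling AA.AA.AA.AA with '.' between the halves:

AA.AA.AA.AA.AA.AA.AA.AA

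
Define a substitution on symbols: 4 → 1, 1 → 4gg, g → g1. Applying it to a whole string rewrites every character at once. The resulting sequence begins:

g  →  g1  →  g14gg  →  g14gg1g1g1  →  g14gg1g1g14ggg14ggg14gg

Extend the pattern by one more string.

g14gg1g1g14ggg14ggg14gg1g1g1g14gg1g1g1g14gg1g1g1

Replace each of the 23 characters of g14gg1g1g14ggg14ggg14gg in place — g1 4gg 1 g1 g1 4gg g1 4gg g1 4gg 1 g1 g1 g1 4gg 1 g1 g1 g1 4gg 1 g1 g1 — and concatenate.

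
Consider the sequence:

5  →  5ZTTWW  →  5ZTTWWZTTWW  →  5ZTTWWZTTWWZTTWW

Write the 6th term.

The strings grow by a fixed suffix ZTTWW each time.
From 5ZTTWWZTTWWZTTWW, 2 further steps: 5ZTTWWZTTWWZTTWW → 5ZTTWWZTTWWZTTWWZTTWW → (answer).

5ZTTWWZTTWWZTTWWZTTWWZTTWW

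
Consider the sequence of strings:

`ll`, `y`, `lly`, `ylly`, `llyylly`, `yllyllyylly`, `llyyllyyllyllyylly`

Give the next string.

yllyllyyllyllyyllyyllyllyylly

Each term (from the third on) is the two preceding terms concatenated in order: term 3 = ll·y = lly.
Continuing: yllyllyylly · llyyllyyllyllyylly gives term 8.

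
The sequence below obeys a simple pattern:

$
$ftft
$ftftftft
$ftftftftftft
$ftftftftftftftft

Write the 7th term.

The strings grow by a fixed suffix ftft each time.
From $ftftftftftftftft, 2 further steps: $ftftftftftftftft → $ftftftftftftftftftft → (answer).

$ftftftftftftftftftftftft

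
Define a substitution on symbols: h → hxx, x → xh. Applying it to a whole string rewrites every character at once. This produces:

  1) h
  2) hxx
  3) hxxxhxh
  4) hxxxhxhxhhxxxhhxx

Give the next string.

Rewriting the 17 symbols of hxxxhxhxhhxxxhhxx one by one yields hxx xh xh xh hxx xh hxx xh hxx hxx xh xh xh hxx hxx xh xh; concatenated:

hxxxhxhxhhxxxhhxxxhhxxhxxxhxhxhhxxhxxxhxh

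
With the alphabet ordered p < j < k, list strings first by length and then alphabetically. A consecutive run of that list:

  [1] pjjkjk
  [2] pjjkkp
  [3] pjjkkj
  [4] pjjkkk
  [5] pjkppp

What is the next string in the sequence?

The successor of pjkppp increments the rightmost position that isn't already k and resets every position after it to p.

pjkppj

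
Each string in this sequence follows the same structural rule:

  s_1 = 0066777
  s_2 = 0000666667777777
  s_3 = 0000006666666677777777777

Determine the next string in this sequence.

0000000066666666666777777777777777

Reading off run lengths: 0 runs 2, 4, 6; 6 runs 2, 5, 8; 7 runs 3, 7, 11 — each is linear in n (n = 1, 2, …).
Setting n = 4 gives 8, 11, 15 characters in each block.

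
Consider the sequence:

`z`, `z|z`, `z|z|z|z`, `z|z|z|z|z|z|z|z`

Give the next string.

z|z|z|z|z|z|z|z|z|z|z|z|z|z|z|z

Every step duplicates the string with '|' between the halves.
So the next term is two copies of z|z|z|z|z|z|z|z with '|' between the halves.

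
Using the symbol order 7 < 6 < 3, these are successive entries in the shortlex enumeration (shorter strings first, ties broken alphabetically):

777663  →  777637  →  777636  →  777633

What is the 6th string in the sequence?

Stepping forward 2 times from 777633: 777633 → 777377, then the target.

777376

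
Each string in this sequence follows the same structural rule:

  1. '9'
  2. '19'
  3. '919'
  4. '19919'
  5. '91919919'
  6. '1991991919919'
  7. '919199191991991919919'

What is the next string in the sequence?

1991991919919919199191991991919919

This is a Fibonacci-style word recurrence s(k) = s(k−2)·s(k−1): e.g. 9·19 = 919.
The next term joins 1991991919919 and 919199191991991919919.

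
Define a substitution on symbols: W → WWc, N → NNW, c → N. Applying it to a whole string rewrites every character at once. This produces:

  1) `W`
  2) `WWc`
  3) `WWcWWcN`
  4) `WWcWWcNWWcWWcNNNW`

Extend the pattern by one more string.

Rewriting the 17 symbols of WWcWWcNWWcWWcNNNW one by one yields WWc WWc N WWc WWc N NNW WWc WWc N WWc WWc N NNW NNW NNW WWc; concatenated:

WWcWWcNWWcWWcNNNWWWcWWcNWWcWWcNNNWNNWNNWWWc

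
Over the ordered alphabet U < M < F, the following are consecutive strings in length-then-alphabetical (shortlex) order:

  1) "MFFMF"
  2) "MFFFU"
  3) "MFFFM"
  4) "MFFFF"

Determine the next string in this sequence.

FUUUU

The successor of MFFFF increments the rightmost position that isn't already F and resets every position after it to U.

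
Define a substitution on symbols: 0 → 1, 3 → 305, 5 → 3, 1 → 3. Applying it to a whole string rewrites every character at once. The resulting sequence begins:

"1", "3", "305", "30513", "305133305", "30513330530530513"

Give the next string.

3051333053053051330513305133305

Replace each of the 17 characters of 30513330530530513 in place — 305 1 3 3 305 305 305 1 3 305 1 3 305 1 3 3 305 — and concatenate.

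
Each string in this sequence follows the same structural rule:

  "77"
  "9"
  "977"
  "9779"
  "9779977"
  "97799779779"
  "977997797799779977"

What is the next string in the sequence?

Each term (from the third on) is the previous term followed by the one before it: term 3 = 9·77 = 977.
The next term joins 977997797799779977 and 97799779779.

97799779779977997797799779779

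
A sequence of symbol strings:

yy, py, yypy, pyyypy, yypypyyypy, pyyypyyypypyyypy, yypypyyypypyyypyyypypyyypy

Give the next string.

This is a Fibonacci-style word recurrence s(k) = s(k−2)·s(k−1): e.g. yy·py = yypy.
The next term joins pyyypyyypypyyypy and yypypyyypypyyypyyypypyyypy.

pyyypyyypypyyypyyypypyyypypyyypyyypypyyypy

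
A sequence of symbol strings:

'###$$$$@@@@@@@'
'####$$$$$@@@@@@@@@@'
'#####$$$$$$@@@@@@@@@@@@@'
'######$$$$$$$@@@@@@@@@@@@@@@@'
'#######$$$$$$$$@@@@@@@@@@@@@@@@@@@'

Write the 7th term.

#########$$$$$$$$$$@@@@@@@@@@@@@@@@@@@@@@@@@

Term n consists of n #'s, followed by n+1 $'s, followed by 3n-2 @'s, where the shown terms are n = 3, 4, 5, 6, 7.
Setting n = 9 gives 9, 10, 25 characters in each block.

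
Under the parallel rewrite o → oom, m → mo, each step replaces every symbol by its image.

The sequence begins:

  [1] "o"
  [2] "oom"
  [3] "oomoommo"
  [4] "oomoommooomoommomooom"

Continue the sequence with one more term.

φ(oomoommooomoommomooom) expands symbol-by-symbol to oom oom mo oom oom mo mo oom oom oom mo oom oom mo mo oom mo oom oom oom mo; joining the 21 pieces gives the next term.

oomoommooomoommomooomoomoommooomoommomooommooomoomoommo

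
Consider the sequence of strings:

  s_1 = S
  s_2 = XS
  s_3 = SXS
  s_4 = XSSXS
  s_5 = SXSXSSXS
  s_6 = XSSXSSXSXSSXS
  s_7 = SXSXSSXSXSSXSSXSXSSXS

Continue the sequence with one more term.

XSSXSSXSXSSXSSXSXSSXSXSSXSSXSXSSXS

Each term (from the third on) is the two preceding terms concatenated in order: term 3 = S·XS = SXS.
So term 8 is XSSXSSXSXSSXS·SXSXSSXSXSSXSSXSXSSXS.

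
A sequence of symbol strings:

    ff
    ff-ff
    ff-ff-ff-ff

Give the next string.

ff-ff-ff-ff-ff-ff-ff-ff

Each string is two copies of the previous one joined by '-'.
So the next term is two copies of ff-ff-ff-ff with '-' between the halves.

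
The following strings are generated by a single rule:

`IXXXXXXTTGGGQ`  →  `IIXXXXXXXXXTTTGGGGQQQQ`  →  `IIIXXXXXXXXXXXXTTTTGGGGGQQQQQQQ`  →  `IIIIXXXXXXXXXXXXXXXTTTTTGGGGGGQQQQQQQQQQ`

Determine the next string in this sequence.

Each string has the form I^{n} X^{3n+3} T^{n+1} G^{n+2} Q^{3n-2} (n = 1, 2, …).
For the next term, n = 5, so the run lengths are 5, 18, 6, 7, 13.

IIIIIXXXXXXXXXXXXXXXXXXTTTTTTGGGGGGGQQQQQQQQQQQQQ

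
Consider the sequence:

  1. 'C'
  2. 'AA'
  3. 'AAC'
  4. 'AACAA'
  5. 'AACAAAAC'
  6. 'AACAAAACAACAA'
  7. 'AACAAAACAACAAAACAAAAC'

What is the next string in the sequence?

From term 3 onward, concatenate the last term with the second-to-last: AA·C = AAC, AAC·AA = AACAA, …
So term 8 is AACAAAACAACAAAACAAAAC·AACAAAACAACAA.

AACAAAACAACAAAACAAAACAACAAAACAACAA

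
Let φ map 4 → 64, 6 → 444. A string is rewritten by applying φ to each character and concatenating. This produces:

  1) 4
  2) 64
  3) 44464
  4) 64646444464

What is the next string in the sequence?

44464444644446464646444464

Apply φ to 64646444464 symbol by symbol: 6→444, 4→64, 6→444, 4→64, 6→444, 4→64, 4→64, 4→64, 4→64, 6→444, 4→64; joined: 444 64 444 64 444 64 64 64 64 444 64.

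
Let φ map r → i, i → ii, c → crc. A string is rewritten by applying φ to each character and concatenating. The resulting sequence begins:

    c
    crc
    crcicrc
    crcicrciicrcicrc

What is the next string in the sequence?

Applying the rule to each of the 16 symbols of crcicrciicrcicrc gives the pieces crc i crc ii crc i crc ii ii crc i crc ii crc i crc, which concatenate to the answer.

crcicrciicrcicrciiiicrcicrciicrcicrc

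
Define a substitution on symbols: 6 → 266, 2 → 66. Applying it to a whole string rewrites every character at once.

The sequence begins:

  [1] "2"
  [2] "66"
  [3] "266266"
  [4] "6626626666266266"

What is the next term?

26626666266266662662662662666626626666266266

Applying the rule to each of the 16 symbols of 6626626666266266 gives the pieces 266 266 66 266 266 66 266 266 266 266 66 266 266 66 266 266, which concatenate to the answer.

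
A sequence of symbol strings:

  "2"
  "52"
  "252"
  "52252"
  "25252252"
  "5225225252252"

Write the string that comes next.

252522525225225252252

Each term (from the third on) is the two preceding terms concatenated in order: term 3 = 2·52 = 252.
The next term joins 25252252 and 5225225252252.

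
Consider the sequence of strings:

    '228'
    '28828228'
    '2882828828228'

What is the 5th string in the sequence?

28828288282882828828228

The strings grow by a fixed prefix 28828 each time.
From 2882828828228, 2 further steps: 2882828828228 → 288282882828828228 → (answer).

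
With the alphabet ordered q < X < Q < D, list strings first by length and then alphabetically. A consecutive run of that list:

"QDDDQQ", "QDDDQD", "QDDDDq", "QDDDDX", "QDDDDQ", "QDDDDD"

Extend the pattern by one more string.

Dqqqqq

Treat QDDDDD as a base-4 numeral over the given alphabet and add one, carrying through any trailing D's.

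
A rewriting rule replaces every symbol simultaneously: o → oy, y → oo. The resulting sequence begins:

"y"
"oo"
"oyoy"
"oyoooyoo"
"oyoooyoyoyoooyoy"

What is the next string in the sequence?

φ(oyoooyoyoyoooyoy) expands symbol-by-symbol to oy oo oy oy oy oo oy oo oy oo oy oy oy oo oy oo; joining the 16 pieces gives the next term.

oyoooyoyoyoooyoooyoooyoyoyoooyoo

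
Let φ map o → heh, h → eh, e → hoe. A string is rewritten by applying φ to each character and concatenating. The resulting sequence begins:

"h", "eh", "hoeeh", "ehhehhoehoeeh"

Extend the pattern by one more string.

Rewriting the 13 symbols of ehhehhoehoeeh one by one yields hoe eh eh hoe eh eh heh hoe eh heh hoe hoe eh; concatenated:

hoeehehhoeehehhehhoeehhehhoehoeeh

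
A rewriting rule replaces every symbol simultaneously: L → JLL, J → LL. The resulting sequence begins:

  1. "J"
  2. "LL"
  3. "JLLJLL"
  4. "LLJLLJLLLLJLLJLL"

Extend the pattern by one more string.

JLLJLLLLJLLJLLLLJLLJLLJLLJLLLLJLLJLLLLJLLJLL

Applying the rule to each of the 16 symbols of LLJLLJLLLLJLLJLL gives the pieces JLL JLL LL JLL JLL LL JLL JLL JLL JLL LL JLL JLL LL JLL JLL, which concatenate to the answer.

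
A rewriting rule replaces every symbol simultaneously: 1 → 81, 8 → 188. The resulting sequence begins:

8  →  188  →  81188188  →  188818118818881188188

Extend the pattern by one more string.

8118818818881188818118818881188188188818118818881188188

Replace each of the 21 characters of 188818118818881188188 in place — 81 188 188 188 81 188 81 81 188 188 81 188 188 188 81 81 188 188 81 188 188 — and concatenate.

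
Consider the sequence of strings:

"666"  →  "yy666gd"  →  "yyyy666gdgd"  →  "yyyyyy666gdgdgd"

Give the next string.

Each term wraps the previous one in yy on the left and gd on the right.
Applying this once more to yyyyyy666gdgdgd:

yyyyyyyy666gdgdgdgd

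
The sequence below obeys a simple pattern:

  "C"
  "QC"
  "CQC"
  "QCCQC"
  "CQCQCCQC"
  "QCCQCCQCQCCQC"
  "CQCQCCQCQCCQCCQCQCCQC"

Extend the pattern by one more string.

Each term (from the third on) is the two preceding terms concatenated in order: term 3 = C·QC = CQC.
The next term joins QCCQCCQCQCCQC and CQCQCCQCQCCQCCQCQCCQC.

QCCQCCQCQCCQCCQCQCCQCQCCQCCQCQCCQC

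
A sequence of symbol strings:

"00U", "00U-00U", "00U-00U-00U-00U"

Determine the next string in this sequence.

Each string is two copies of the previous one joined by '-'.
Doubling 00U-00U-00U-00U with '-' between the halves:

00U-00U-00U-00U-00U-00U-00U-00U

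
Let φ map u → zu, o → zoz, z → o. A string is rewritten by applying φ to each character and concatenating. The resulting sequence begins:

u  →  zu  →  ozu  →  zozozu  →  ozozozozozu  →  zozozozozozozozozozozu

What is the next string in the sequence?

Rewriting the 22 symbols of zozozozozozozozozozozu one by one yields o zoz o zoz o zoz o zoz o zoz o zoz o zoz o zoz o zoz o zoz o zu; concatenated:

ozozozozozozozozozozozozozozozozozozozozozu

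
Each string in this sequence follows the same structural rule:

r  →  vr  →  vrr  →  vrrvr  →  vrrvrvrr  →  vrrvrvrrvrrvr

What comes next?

vrrvrvrrvrrvrvrrvrvrr

From term 3 onward, concatenate the last term with the second-to-last: vr·r = vrr, vrr·vr = vrrvr, …
Continuing: vrrvrvrrvrrvr · vrrvrvrr gives term 7.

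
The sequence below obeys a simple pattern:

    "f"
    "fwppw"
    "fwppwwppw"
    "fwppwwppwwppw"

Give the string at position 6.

fwppwwppwwppwwppwwppw

Every step adds wppw to the end: s(k+1) = s(k)·wppw.
From fwppwwppwwppw, 2 further steps: fwppwwppwwppw → fwppwwppwwppwwppw → (answer).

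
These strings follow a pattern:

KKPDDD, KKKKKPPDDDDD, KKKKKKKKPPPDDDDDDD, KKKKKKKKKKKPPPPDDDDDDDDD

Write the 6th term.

The n-th term is 3n-1 K's then n P's then 2n+1 D's (n = 1, 2, …).
Setting n = 6 gives 17, 6, 13 characters in each block.

KKKKKKKKKKKKKKKKKPPPPPPDDDDDDDDDDDDD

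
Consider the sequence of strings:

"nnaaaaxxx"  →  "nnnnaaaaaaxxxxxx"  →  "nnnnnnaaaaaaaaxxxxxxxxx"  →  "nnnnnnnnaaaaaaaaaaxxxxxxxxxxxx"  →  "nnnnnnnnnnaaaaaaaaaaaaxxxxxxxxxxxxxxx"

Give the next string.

nnnnnnnnnnnnaaaaaaaaaaaaaaxxxxxxxxxxxxxxxxxx

Each string has the form n^{2n} a^{2n+2} x^{3n} (n = 1, 2, …).
At n = 6 the blocks have lengths 12, 14, 18.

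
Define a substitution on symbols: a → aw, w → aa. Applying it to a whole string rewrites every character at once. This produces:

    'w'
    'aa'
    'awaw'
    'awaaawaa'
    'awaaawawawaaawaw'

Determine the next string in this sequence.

awaaawawawaaawaaawaaawawawaaawaa

Applying the rule to each of the 16 symbols of awaaawawawaaawaw gives the pieces aw aa aw aw aw aa aw aa aw aa aw aw aw aa aw aa, which concatenate to the answer.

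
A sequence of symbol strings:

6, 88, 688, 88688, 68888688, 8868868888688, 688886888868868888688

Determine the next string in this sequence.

Each term (from the third on) is the two preceding terms concatenated in order: term 3 = 6·88 = 688.
Continuing: 8868868888688 · 688886888868868888688 gives term 8.

8868868888688688886888868868888688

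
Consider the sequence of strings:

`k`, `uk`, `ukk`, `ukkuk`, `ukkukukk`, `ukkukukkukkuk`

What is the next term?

This is a Fibonacci-style word recurrence s(k) = s(k−1)·s(k−2): e.g. uk·k = ukk.
The next term joins ukkukukkukkuk and ukkukukk.

ukkukukkukkukukkukukk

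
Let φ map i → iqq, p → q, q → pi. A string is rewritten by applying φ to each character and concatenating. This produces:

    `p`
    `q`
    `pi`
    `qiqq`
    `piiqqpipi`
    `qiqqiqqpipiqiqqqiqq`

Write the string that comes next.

Rewriting the 19 symbols of qiqqiqqpipiqiqqqiqq one by one yields pi iqq pi pi iqq pi pi q iqq q iqq pi iqq pi pi pi iqq pi pi; concatenated:

piiqqpipiiqqpipiqiqqqiqqpiiqqpipipiiqqpipi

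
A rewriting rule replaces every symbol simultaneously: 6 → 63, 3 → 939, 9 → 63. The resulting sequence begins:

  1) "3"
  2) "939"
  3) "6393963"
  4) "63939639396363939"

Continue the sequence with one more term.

Replace each of the 17 characters of 63939639396363939 in place — 63 939 63 939 63 63 939 63 939 63 63 939 63 939 63 939 63 — and concatenate.

63939639396363939639396363939639396393963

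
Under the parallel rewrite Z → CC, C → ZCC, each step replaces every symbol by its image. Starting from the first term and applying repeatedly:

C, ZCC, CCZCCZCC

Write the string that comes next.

Rewriting each symbol of CCZCCZCC: C→ZCC, C→ZCC, Z→CC, C→ZCC, C→ZCC, Z→CC, C→ZCC, C→ZCC, which concatenates to ZCC ZCC CC ZCC ZCC CC ZCC ZCC.

ZCCZCCCCZCCZCCCCZCCZCC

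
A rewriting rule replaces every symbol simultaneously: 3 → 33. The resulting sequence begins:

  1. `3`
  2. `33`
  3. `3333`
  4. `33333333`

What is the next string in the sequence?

Rewriting each symbol of 33333333: 3→33, 3→33, 3→33, 3→33, 3→33, 3→33, 3→33, 3→33, which concatenates to 33 33 33 33 33 33 33 33.

3333333333333333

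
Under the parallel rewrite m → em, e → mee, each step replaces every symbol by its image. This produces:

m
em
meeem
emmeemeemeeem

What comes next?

φ(emmeemeemeeem) expands symbol-by-symbol to mee em em mee mee em mee mee em mee mee mee em; joining the 13 pieces gives the next term.

meeememmeemeeemmeemeeemmeemeemeeem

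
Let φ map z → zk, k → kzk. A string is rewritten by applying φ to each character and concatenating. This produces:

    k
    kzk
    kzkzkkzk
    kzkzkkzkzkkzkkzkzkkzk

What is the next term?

Rewriting the 21 symbols of kzkzkkzkzkkzkkzkzkkzk one by one yields kzk zk kzk zk kzk kzk zk kzk zk kzk kzk zk kzk kzk zk kzk zk kzk kzk zk kzk; concatenated:

kzkzkkzkzkkzkkzkzkkzkzkkzkkzkzkkzkkzkzkkzkzkkzkkzkzkkzk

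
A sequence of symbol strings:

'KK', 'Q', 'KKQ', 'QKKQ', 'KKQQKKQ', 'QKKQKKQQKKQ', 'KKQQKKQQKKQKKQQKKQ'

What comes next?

QKKQKKQQKKQKKQQKKQQKKQKKQQKKQ

From term 3 onward, concatenate the second-to-last term with the last: KK·Q = KKQ, Q·KKQ = QKKQ, …
Continuing: QKKQKKQQKKQ · KKQQKKQQKKQKKQQKKQ gives term 8.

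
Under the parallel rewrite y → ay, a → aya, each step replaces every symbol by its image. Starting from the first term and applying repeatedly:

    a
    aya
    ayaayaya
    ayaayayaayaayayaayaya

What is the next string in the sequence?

ayaayayaayaayayaayayaayaayayaayaayayaayayaayaayayaayaya

φ(ayaayayaayaayayaayaya) expands symbol-by-symbol to aya ay aya aya ay aya ay aya aya ay aya aya ay aya ay aya aya ay aya ay aya; joining the 21 pieces gives the next term.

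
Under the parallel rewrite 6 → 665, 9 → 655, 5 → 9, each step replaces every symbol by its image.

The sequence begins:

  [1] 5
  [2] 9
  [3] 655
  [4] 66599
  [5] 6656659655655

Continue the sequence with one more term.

Rewriting the 13 symbols of 6656659655655 one by one yields 665 665 9 665 665 9 655 665 9 9 665 9 9; concatenated:

665665966566596556659966599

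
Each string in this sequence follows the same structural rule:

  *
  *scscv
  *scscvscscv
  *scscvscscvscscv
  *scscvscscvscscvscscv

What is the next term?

The strings grow by a fixed suffix scscv each time.
One more step from *scscvscscvscscvscscv gives the answer.

*scscvscscvscscvscscvscscv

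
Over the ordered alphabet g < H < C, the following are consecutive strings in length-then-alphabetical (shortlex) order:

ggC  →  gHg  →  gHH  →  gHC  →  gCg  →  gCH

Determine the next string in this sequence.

gCC

Find the rightmost character of gCH below C, bump it to the next letter, and reset everything to its right to g.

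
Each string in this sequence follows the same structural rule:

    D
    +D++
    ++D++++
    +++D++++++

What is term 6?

+++++D++++++++++

Each term wraps the previous one in + on the left and ++ on the right.
From +++D++++++, 2 further steps: +++D++++++ → ++++D++++++++ → (answer).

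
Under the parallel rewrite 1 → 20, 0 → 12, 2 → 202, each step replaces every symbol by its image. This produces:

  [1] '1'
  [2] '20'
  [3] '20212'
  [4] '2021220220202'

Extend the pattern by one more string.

Replace each of the 13 characters of 2021220220202 in place — 202 12 202 20 202 202 12 202 202 12 202 12 202 — and concatenate.

2021220220202202122022021220212202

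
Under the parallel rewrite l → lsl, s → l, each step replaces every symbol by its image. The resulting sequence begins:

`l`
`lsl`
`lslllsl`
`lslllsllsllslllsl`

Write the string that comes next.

lslllsllsllslllsllslllsllslllsllsllslllsl

Applying the rule to each of the 17 symbols of lslllsllsllslllsl gives the pieces lsl l lsl lsl lsl l lsl lsl l lsl lsl l lsl lsl lsl l lsl, which concatenate to the answer.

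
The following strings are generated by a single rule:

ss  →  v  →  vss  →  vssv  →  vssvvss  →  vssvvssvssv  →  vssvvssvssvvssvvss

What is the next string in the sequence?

vssvvssvssvvssvvssvssvvssvssv

Each term (from the third on) is the previous term followed by the one before it: term 3 = v·ss = vss.
The next term joins vssvvssvssvvssvvss and vssvvssvssv.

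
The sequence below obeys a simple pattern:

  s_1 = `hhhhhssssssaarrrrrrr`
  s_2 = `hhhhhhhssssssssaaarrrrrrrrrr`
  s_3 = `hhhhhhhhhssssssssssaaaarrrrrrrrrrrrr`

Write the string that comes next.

hhhhhhhhhhhssssssssssssaaaaarrrrrrrrrrrrrrrr

Term n consists of 2n+1 h's, followed by 2n+2 s's, followed by n a's, followed by 3n+1 r's, where the shown terms are n = 2, 3, 4.
Setting n = 5 gives 11, 12, 5, 16 characters in each block.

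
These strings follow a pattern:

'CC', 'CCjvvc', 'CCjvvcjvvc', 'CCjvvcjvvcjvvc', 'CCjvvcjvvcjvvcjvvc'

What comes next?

Each term is the previous one with jvvc appended.
Applying this once more to CCjvvcjvvcjvvcjvvc:

CCjvvcjvvcjvvcjvvcjvvc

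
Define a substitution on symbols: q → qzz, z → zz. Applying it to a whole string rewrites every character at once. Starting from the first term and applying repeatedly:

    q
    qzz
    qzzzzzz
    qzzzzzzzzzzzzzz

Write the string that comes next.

qzzzzzzzzzzzzzzzzzzzzzzzzzzzzzz

Replace each of the 15 characters of qzzzzzzzzzzzzzz in place — qzz zz zz zz zz zz zz zz zz zz zz zz zz zz zz — and concatenate.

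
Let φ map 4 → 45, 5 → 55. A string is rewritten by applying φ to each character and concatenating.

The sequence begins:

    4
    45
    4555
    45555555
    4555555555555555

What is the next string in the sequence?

Applying the rule to each of the 16 symbols of 4555555555555555 gives the pieces 45 55 55 55 55 55 55 55 55 55 55 55 55 55 55 55, which concatenate to the answer.

45555555555555555555555555555555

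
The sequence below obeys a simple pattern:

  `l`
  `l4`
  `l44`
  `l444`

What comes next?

The strings grow by a fixed suffix 4 each time.
Applying this once more to l444:

l4444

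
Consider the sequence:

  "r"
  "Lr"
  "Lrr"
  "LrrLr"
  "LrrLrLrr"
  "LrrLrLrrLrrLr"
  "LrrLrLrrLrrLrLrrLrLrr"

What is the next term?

LrrLrLrrLrrLrLrrLrLrrLrrLrLrrLrrLr

This is a Fibonacci-style word recurrence s(k) = s(k−1)·s(k−2): e.g. Lr·r = Lrr.
So term 8 is LrrLrLrrLrrLrLrrLrLrr·LrrLrLrrLrrLr.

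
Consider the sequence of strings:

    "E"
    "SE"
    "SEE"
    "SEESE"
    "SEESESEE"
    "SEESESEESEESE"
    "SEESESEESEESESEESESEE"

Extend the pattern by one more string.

SEESESEESEESESEESESEESEESESEESEESE

Each term (from the third on) is the previous term followed by the one before it: term 3 = SE·E = SEE.
So term 8 is SEESESEESEESESEESESEE·SEESESEESEESE.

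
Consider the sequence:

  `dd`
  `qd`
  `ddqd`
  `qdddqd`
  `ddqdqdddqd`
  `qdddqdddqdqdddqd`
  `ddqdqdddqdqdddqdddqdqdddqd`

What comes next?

This is a Fibonacci-style word recurrence s(k) = s(k−2)·s(k−1): e.g. dd·qd = ddqd.
The next term joins qdddqdddqdqdddqd and ddqdqdddqdqdddqdddqdqdddqd.

qdddqdddqdqdddqdddqdqdddqdqdddqdddqdqdddqd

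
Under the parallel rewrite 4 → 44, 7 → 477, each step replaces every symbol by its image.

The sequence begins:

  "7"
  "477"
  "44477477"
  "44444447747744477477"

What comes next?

φ(44444447747744477477) expands symbol-by-symbol to 44 44 44 44 44 44 44 477 477 44 477 477 44 44 44 477 477 44 477 477; joining the 20 pieces gives the next term.

444444444444444774774447747744444447747744477477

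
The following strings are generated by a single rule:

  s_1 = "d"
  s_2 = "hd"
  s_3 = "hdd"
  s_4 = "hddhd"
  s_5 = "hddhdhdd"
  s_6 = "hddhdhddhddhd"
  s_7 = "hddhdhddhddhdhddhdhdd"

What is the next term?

hddhdhddhddhdhddhdhddhddhdhddhddhd

Each term (from the third on) is the previous term followed by the one before it: term 3 = hd·d = hdd.
Continuing: hddhdhddhddhdhddhdhdd · hddhdhddhddhd gives term 8.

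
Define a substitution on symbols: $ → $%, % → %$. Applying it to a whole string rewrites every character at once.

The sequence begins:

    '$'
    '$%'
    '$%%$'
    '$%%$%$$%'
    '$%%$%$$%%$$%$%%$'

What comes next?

Rewriting the 16 symbols of $%%$%$$%%$$%$%%$ one by one yields $% %$ %$ $% %$ $% $% %$ %$ $% $% %$ $% %$ %$ $%; concatenated:

$%%$%$$%%$$%$%%$%$$%$%%$$%%$%$$%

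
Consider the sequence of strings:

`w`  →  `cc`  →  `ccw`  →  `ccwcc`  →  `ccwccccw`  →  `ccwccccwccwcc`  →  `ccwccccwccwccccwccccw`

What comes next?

ccwccccwccwccccwccccwccwccccwccwcc

From term 3 onward, concatenate the last term with the second-to-last: cc·w = ccw, ccw·cc = ccwcc, …
Continuing: ccwccccwccwccccwccccw · ccwccccwccwcc gives term 8.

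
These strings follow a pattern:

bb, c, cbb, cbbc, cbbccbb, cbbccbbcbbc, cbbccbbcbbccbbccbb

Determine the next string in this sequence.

From term 3 onward, concatenate the last term with the second-to-last: c·bb = cbb, cbb·c = cbbc, …
The next term joins cbbccbbcbbccbbccbb and cbbccbbcbbc.

cbbccbbcbbccbbccbbcbbccbbcbbc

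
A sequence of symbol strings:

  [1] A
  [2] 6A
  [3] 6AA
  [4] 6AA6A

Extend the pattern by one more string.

6AA6A6AA

This is a Fibonacci-style word recurrence s(k) = s(k−1)·s(k−2): e.g. 6A·A = 6AA.
The next term joins 6AA6A and 6AA.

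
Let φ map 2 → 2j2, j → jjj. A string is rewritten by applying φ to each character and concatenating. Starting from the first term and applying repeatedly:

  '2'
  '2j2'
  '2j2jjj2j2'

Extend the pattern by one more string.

Rewriting each symbol of 2j2jjj2j2: 2→2j2, j→jjj, 2→2j2, j→jjj, j→jjj, j→jjj, 2→2j2, j→jjj, 2→2j2, which concatenates to 2j2 jjj 2j2 jjj jjj jjj 2j2 jjj 2j2.

2j2jjj2j2jjjjjjjjj2j2jjj2j2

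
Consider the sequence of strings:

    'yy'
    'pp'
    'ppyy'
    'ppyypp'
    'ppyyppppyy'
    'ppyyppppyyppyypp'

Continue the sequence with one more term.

ppyyppppyyppyyppppyyppppyy

Each term (from the third on) is the previous term followed by the one before it: term 3 = pp·yy = ppyy.
So term 7 is ppyyppppyyppyypp·ppyyppppyy.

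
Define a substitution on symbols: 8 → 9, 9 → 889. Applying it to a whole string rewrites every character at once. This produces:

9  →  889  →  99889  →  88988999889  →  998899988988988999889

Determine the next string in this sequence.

8898899988988988999889998899988988988999889

Applying the rule to each of the 21 symbols of 998899988988988999889 gives the pieces 889 889 9 9 889 889 889 9 9 889 9 9 889 9 9 889 889 889 9 9 889, which concatenate to the answer.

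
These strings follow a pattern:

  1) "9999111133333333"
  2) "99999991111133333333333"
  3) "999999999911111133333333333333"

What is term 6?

Each string has the form 9^{3n-2} 1^{n+2} 3^{3n+2}, where the shown terms are n = 2, 3, 4.
At n = 7 the blocks have lengths 19, 9, 23.

999999999999999999911111111133333333333333333333333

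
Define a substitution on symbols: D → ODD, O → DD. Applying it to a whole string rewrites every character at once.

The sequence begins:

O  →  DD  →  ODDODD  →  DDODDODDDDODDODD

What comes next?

ODDODDDDODDODDDDODDODDODDODDDDODDODDDDODDODD

φ(DDODDODDDDODDODD) expands symbol-by-symbol to ODD ODD DD ODD ODD DD ODD ODD ODD ODD DD ODD ODD DD ODD ODD; joining the 16 pieces gives the next term.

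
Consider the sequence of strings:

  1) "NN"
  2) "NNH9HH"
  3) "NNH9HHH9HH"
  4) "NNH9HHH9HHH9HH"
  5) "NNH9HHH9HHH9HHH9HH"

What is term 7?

Each term is the previous one with H9HH appended.
From NNH9HHH9HHH9HHH9HH, 2 further steps: NNH9HHH9HHH9HHH9HH → NNH9HHH9HHH9HHH9HHH9HH → (answer).

NNH9HHH9HHH9HHH9HHH9HHH9HH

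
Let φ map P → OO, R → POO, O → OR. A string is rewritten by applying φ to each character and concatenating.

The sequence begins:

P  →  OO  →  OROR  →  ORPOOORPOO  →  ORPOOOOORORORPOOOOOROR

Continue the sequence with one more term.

ORPOOOOORORORORORPOOORPOOORPOOOOORORORORORPOOORPOO

Replace each of the 22 characters of ORPOOOOORORORPOOOOOROR in place — OR POO OO OR OR OR OR OR POO OR POO OR POO OO OR OR OR OR OR POO OR POO — and concatenate.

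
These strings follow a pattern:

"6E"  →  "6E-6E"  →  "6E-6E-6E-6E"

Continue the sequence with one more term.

6E-6E-6E-6E-6E-6E-6E-6E

Each string is two copies of the previous one joined by '-'.
So the next term is two copies of 6E-6E-6E-6E with '-' between the halves.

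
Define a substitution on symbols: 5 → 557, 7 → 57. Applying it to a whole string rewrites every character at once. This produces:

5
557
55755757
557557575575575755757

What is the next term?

5575575755755757557575575575755755757557575575575755757

Applying the rule to each of the 21 symbols of 557557575575575755757 gives the pieces 557 557 57 557 557 57 557 57 557 557 57 557 557 57 557 57 557 557 57 557 57, which concatenate to the answer.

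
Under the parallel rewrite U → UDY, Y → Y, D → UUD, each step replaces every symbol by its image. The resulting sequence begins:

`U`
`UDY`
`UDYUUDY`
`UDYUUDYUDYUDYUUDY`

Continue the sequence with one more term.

UDYUUDYUDYUDYUUDYUDYUUDYUDYUUDYUDYUDYUUDY

Replace each of the 17 characters of UDYUUDYUDYUDYUUDY in place — UDY UUD Y UDY UDY UUD Y UDY UUD Y UDY UUD Y UDY UDY UUD Y — and concatenate.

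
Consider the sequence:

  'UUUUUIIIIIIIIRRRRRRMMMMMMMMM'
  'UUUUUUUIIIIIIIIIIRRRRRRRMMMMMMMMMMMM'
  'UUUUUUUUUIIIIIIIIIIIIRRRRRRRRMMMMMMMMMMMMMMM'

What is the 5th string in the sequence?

UUUUUUUUUUUUUIIIIIIIIIIIIIIIIRRRRRRRRRRMMMMMMMMMMMMMMMMMMMMM

The n-th term is 2n-1 U's then 2n+2 I's then n+3 R's then 3n M's, where the shown terms are n = 3, 4, 5.
At n = 7 the blocks have lengths 13, 16, 10, 21.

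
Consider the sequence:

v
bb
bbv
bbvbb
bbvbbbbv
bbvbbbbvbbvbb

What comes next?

This is a Fibonacci-style word recurrence s(k) = s(k−1)·s(k−2): e.g. bb·v = bbv.
Continuing: bbvbbbbvbbvbb · bbvbbbbv gives term 7.

bbvbbbbvbbvbbbbvbbbbv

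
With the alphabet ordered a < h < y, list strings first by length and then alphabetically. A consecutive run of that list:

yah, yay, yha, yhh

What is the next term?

Treat yhh as a base-3 numeral over the given alphabet and add one, carrying through any trailing y's.

yhy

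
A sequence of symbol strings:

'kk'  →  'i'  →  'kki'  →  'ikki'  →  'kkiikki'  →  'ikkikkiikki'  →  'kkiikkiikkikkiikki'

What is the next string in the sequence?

Each term (from the third on) is the two preceding terms concatenated in order: term 3 = kk·i = kki.
The next term joins ikkikkiikki and kkiikkiikkikkiikki.

ikkikkiikkikkiikkiikkikkiikki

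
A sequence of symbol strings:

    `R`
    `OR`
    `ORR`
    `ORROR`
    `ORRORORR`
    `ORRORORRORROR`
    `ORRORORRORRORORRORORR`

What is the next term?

ORRORORRORRORORRORORRORRORORRORROR

This is a Fibonacci-style word recurrence s(k) = s(k−1)·s(k−2): e.g. OR·R = ORR.
The next term joins ORRORORRORRORORRORORR and ORRORORRORROR.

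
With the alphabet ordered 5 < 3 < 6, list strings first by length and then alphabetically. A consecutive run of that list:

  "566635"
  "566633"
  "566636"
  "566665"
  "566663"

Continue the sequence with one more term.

Treat 566663 as a base-3 numeral over the given alphabet and add one, carrying through any trailing 6's.

566666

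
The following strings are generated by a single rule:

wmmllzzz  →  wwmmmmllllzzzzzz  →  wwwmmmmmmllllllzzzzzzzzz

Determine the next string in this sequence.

wwwwmmmmmmmmllllllllzzzzzzzzzzzz

Each string has the form w^{n} m^{2n} l^{2n} z^{3n} (n = 1, 2, …).
At n = 4 the blocks have lengths 4, 8, 8, 12.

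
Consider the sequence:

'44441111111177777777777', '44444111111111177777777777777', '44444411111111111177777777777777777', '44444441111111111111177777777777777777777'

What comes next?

Reading off run lengths: 4 runs 4, 5, 6, 7; 1 runs 8, 10, 12, 14; 7 runs 11, 14, 17, 20 — each is linear in n, where the shown terms are n = 3, 4, 5, 6.
For the next term, n = 7, so the run lengths are 8, 16, 23.

44444444111111111111111177777777777777777777777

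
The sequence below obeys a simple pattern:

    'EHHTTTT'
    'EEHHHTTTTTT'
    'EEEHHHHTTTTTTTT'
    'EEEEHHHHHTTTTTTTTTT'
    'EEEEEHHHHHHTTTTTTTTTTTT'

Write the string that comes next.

Term n consists of n-1 E's, followed by n H's, followed by 2n T's, where the shown terms are n = 2, 3, 4, 5, 6.
At n = 7 the blocks have lengths 6, 7, 14.

EEEEEEHHHHHHHTTTTTTTTTTTTTT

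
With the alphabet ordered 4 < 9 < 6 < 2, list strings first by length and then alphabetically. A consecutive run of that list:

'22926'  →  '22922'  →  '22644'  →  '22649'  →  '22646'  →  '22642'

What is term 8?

22699

Advancing 2 positions from 22642 through 22642 → 22694 reaches term 8.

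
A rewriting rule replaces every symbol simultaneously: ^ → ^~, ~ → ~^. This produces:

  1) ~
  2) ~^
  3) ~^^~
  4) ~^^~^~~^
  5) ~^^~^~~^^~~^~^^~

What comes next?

~^^~^~~^^~~^~^^~^~~^~^^~~^^~^~~^

Applying the rule to each of the 16 symbols of ~^^~^~~^^~~^~^^~ gives the pieces ~^ ^~ ^~ ~^ ^~ ~^ ~^ ^~ ^~ ~^ ~^ ^~ ~^ ^~ ^~ ~^, which concatenate to the answer.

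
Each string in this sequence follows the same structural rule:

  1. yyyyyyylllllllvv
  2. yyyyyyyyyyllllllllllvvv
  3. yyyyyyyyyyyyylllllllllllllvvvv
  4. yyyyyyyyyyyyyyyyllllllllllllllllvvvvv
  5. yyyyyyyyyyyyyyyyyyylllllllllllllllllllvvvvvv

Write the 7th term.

Term n consists of 3n+1 y's, followed by 3n+1 l's, followed by n v's, where the shown terms are n = 2, 3, 4, 5, 6.
At n = 8 the blocks have lengths 25, 25, 8.

yyyyyyyyyyyyyyyyyyyyyyyyylllllllllllllllllllllllllvvvvvvvv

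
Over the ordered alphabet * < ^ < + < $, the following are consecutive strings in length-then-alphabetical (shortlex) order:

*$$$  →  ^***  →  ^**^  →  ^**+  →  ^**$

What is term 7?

^*^^

Advancing 2 positions from ^**$ through ^**$ → ^*^* reaches term 7.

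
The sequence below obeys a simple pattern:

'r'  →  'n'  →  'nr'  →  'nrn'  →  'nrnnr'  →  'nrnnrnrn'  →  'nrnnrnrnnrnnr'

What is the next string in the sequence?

nrnnrnrnnrnnrnrnnrnrn

Each term (from the third on) is the previous term followed by the one before it: term 3 = n·r = nr.
The next term joins nrnnrnrnnrnnr and nrnnrnrn.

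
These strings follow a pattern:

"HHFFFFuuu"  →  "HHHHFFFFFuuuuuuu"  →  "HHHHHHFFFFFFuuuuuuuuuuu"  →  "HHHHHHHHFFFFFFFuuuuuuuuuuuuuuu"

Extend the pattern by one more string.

HHHHHHHHHHFFFFFFFFuuuuuuuuuuuuuuuuuuu

Each string has the form H^{2n} F^{n+3} u^{4n-1} (n = 1, 2, …).
At n = 5 the blocks have lengths 10, 8, 19.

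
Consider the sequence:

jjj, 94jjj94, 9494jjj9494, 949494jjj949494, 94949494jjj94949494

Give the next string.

9494949494jjj9494949494

Each term wraps the previous one in 94 on the left and 94 on the right.
So the next term is 94·94949494jjj94949494·94.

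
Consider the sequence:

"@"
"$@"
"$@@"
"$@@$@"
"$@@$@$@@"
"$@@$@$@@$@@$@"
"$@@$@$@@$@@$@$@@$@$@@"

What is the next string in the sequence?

$@@$@$@@$@@$@$@@$@$@@$@@$@$@@$@@$@

This is a Fibonacci-style word recurrence s(k) = s(k−1)·s(k−2): e.g. $@·@ = $@@.
So term 8 is $@@$@$@@$@@$@$@@$@$@@·$@@$@$@@$@@$@.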